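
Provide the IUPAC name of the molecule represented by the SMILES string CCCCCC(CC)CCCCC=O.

The longest chain bearing the –CHO group is 11 carbons long (undecane).
An aldehyde (terminal –CHO) is the principal characteristic group, giving the suffix -al.
Number the chain so that the aldehyde carbon is C-1 by definition.
With this numbering: an ethyl group at C-6.
Assembling the pieces gives 6-ethylundecanal.

6-ethylundecanal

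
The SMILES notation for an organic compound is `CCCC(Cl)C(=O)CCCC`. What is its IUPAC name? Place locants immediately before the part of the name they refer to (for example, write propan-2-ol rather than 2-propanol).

Counting along the main chain through the carbonyl gives 9 carbons: the parent is nonane.
The principal characteristic group is a ketone (C=O on an internal carbon), named with the suffix -one.
The numbering direction is chosen so that the substituent locant set {4} is lower than {6} at the first point of difference.
This places the carbonyl at C-5; a chloro group at C-4.
Assembling the pieces gives 4-chlorononan-5-one.

4-chlorononan-5-one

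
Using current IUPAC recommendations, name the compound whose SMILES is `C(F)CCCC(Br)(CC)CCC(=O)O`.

4-bromo-4-ethyl-8-fluorooctanoic acid

The longest chain bearing the –COOH group is 8 carbons long (octane).
The highest-priority functional group is a carboxylic acid (terminal –COOH), so the name ends in -oic acid.
Number the chain so that the carboxylic acid carbon is C-1 by definition.
That gives a bromo group at C-4; an ethyl group at C-4; a fluoro group at C-8.
Substituent prefixes are cited in alphabetical order (multiplying prefixes like di-/tri- are ignored for ordering).
The name is 4-bromo-4-ethyl-8-fluorooctanoic acid.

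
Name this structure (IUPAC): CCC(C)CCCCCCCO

The longest carbon chain that includes the –OH group has 10 carbons, so the parent hydride is decane.
The highest-priority functional group is an alcohol (–OH), so the name ends in -ol.
The numbering direction is chosen so that numbering from this end puts the hydroxyl group at C-1 rather than C-10.
This places the hydroxyl at C-1; a methyl group at C-8.
The name is 8-methyldecan-1-ol.

8-methyldecan-1-ol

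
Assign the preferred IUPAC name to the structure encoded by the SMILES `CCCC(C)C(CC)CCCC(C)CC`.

7-ethyl-3,8-dimethylundecane

The longest continuous carbon chain has 11 atoms, so the parent hydride is undecane.
Choose the numbering such that the substituent locant set {3,7,8} is lower than {4,5,9} at the first point of difference.
That gives an ethyl group at C-7; methyl groups at C-3 and C-8.
The substituents are ordered alphabetically, ignoring any di-/tri- multipliers.
Putting it together: 7-ethyl-3,8-dimethylundecane.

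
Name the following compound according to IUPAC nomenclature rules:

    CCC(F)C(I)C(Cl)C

2-chloro-4-fluoro-3-iodohexane

The longest continuous carbon chain has 6 atoms, so the parent hydride is hexane.
The numbering direction is chosen so that the substituent locant set {2,3,4} is lower than {3,4,5} at the first point of difference.
That gives a chloro group at C-2; a fluoro group at C-4; an iodo group at C-3.
Prefixes are listed alphabetically: chloro, fluoro, iodo.
Assembling the pieces gives 2-chloro-4-fluoro-3-iodohexane.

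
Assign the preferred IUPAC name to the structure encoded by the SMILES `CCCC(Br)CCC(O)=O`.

Counting along the main chain through the –COOH group gives 7 carbons: the parent is heptane.
A carboxylic acid (terminal –COOH) is the principal characteristic group, giving the suffix -oic acid.
Choose the numbering such that the carboxylic acid carbon is C-1 by definition.
That gives a bromo group at C-4.
Assembling the pieces gives 4-bromoheptanoic acid.

4-bromoheptanoic acid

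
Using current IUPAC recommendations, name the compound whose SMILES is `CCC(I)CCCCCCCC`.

3-iodoundecane

The longest continuous carbon chain has 11 atoms, so the parent hydride is undecane.
Choose the numbering such that the substituent locant set {3} is lower than {9} at the first point of difference.
That gives an iodo group at C-3.
Putting it together: 3-iodoundecane.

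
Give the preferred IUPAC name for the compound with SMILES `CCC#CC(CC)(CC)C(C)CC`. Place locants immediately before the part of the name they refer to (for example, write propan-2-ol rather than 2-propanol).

5,5-diethyl-6-methyloct-3-yne

Counting along the main chain through the multiple bond gives 8 carbons: the parent is octane.
There is one C≡C triple bond, indicated by the ending -yne.
The numbering direction is chosen so that numbering from this end puts the triple bond at C-3 rather than C-5.
That gives the triple bond between C-3 and C-4; two ethyl groups at C-5; a methyl group at C-6.
Prefixes are listed alphabetically: ethyl, methyl.
Assembling the pieces gives 5,5-diethyl-6-methyloct-3-yne.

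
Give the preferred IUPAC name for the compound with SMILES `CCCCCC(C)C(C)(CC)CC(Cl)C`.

2-chloro-4-ethyl-4,5-dimethyldecane

The longest continuous carbon chain has 10 atoms, so the parent hydride is decane.
The numbering direction is chosen so that the substituent locant set {2,4,4,5} is lower than {6,7,7,9} at the first point of difference.
This places a chloro group at C-2; an ethyl group at C-4; methyl groups at C-4 and C-5.
The substituents are ordered alphabetically, ignoring any di-/tri- multipliers.
Assembling the pieces gives 2-chloro-4-ethyl-4,5-dimethyldecane.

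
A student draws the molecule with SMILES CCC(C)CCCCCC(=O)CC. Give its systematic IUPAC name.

9-methylundecan-3-one

Counting along the main chain through the carbonyl gives 11 carbons: the parent is undecane.
A ketone (C=O on an internal carbon) is the principal characteristic group, giving the suffix -one.
The numbering direction is chosen so that numbering from this end puts the carbonyl group at C-3 rather than C-9.
With this numbering: the carbonyl at C-3; a methyl group at C-9.
The name is 9-methylundecan-3-one.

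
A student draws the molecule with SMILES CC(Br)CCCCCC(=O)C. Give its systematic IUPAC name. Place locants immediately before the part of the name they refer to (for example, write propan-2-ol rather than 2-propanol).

8-bromononan-2-one

The longest chain bearing the carbonyl is 9 carbons long (nonane).
A ketone (C=O on an internal carbon) is the principal characteristic group, giving the suffix -one.
Number the chain so that numbering from this end puts the carbonyl group at C-2 rather than C-8.
That gives the carbonyl at C-2; a bromo group at C-8.
Assembling the pieces gives 8-bromononan-2-one.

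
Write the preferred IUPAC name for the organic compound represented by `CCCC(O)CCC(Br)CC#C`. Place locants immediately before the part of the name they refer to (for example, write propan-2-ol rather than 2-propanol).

The longest carbon chain that includes the –OH group and the multiple bond has 10 carbons, so the parent hydride is decane.
An alcohol (–OH) is the principal characteristic group, giving the suffix -ol.
A C≡C triple bond in the chain gives the infix -yne-.
The numbering direction is chosen so that numbering from this end puts the hydroxyl group at C-4 rather than C-7.
That gives the hydroxyl at C-4; the triple bond between C-9 and C-10; a bromo group at C-7.
Putting it together: 7-bromodec-9-yn-4-ol.

7-bromodec-9-yn-4-ol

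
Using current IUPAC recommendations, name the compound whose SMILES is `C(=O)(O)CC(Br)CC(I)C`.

The longest carbon chain that includes the –COOH group has 6 carbons, so the parent hydride is hexane.
A carboxylic acid (terminal –COOH) is the principal characteristic group, giving the suffix -oic acid.
The numbering direction is chosen so that the carboxylic acid carbon is C-1 by definition.
With this numbering: a bromo group at C-3; an iodo group at C-5.
Prefixes are listed alphabetically: bromo, iodo.
Assembling the pieces gives 3-bromo-5-iodohexanoic acid.

3-bromo-5-iodohexanoic acid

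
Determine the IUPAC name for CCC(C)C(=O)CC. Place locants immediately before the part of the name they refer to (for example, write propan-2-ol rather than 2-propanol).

The longest chain bearing the carbonyl is 6 carbons long (hexane).
A ketone (C=O on an internal carbon) is the principal characteristic group, giving the suffix -one.
Number the chain so that numbering from this end puts the carbonyl group at C-3 rather than C-4.
This places the carbonyl at C-3; a methyl group at C-4.
Assembling the pieces gives 4-methylhexan-3-one.

4-methylhexan-3-one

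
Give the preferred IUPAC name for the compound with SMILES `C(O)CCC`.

butan-1-ol

The longest carbon chain that includes the –OH group has 4 carbons, so the parent hydride is butane.
An alcohol (–OH) is the principal characteristic group, giving the suffix -ol.
Number the chain so that numbering from this end puts the hydroxyl group at C-1 rather than C-4.
With this numbering: the hydroxyl at C-1.
Putting it together: butan-1-ol.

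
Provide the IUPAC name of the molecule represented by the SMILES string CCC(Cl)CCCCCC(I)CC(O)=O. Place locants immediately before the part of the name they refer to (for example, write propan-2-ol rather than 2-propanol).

9-chloro-3-iodoundecanoic acid

Counting along the main chain through the –COOH group gives 11 carbons: the parent is undecane.
The principal characteristic group is a carboxylic acid (terminal –COOH), named with the suffix -oic acid.
Choose the numbering such that the carboxylic acid carbon is C-1 by definition.
With this numbering: a chloro group at C-9; an iodo group at C-3.
Substituent prefixes are cited in alphabetical order (multiplying prefixes like di-/tri- are ignored for ordering).
Putting it together: 9-chloro-3-iodoundecanoic acid.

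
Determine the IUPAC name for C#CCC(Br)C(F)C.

4-bromo-5-fluorohex-1-yne

Counting along the main chain through the multiple bond gives 6 carbons: the parent is hexane.
The chain contains a C≡C triple bond, so the unsaturation ending is -yne.
The numbering direction is chosen so that numbering from this end puts the triple bond at C-1 rather than C-5.
That gives the triple bond between C-1 and C-2; a bromo group at C-4; a fluoro group at C-5.
Substituent prefixes are cited in alphabetical order (multiplying prefixes like di-/tri- are ignored for ordering).
The name is 4-bromo-5-fluorohex-1-yne.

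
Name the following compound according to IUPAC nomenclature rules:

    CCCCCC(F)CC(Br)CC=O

3-bromo-5-fluorodecanal

Counting along the main chain through the –CHO group gives 10 carbons: the parent is decane.
The highest-priority functional group is an aldehyde (terminal –CHO), so the name ends in -al.
Number the chain so that the aldehyde carbon is C-1 by definition.
That gives a bromo group at C-3; a fluoro group at C-5.
Prefixes are listed alphabetically: bromo, fluoro.
The name is 3-bromo-5-fluorodecanal.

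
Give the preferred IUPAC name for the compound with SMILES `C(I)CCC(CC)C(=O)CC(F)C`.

Counting along the main chain through the carbonyl gives 8 carbons: the parent is octane.
A ketone (C=O on an internal carbon) is the principal characteristic group, giving the suffix -one.
Choose the numbering such that numbering from this end puts the carbonyl group at C-4 rather than C-5.
This places the carbonyl at C-4; an ethyl group at C-5; a fluoro group at C-2; an iodo group at C-8.
Prefixes are listed alphabetically: ethyl, fluoro, iodo.
Putting it together: 5-ethyl-2-fluoro-8-iodooctan-4-one.

5-ethyl-2-fluoro-8-iodooctan-4-one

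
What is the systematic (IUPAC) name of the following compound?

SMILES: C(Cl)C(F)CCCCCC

The longest continuous carbon chain has 8 atoms, so the parent hydride is octane.
Choose the numbering such that the substituent locant set {1,2} is lower than {7,8} at the first point of difference.
With this numbering: a chloro group at C-1; a fluoro group at C-2.
The substituents are ordered alphabetically, ignoring any di-/tri- multipliers.
The name is 1-chloro-2-fluorooctane.

1-chloro-2-fluorooctane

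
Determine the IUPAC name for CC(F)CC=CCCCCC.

The longest chain bearing the multiple bond is 10 carbons long (decane).
A C=C double bond in the chain gives the infix -ene-.
Number the chain so that numbering from this end puts the double bond at C-4 rather than C-6.
That gives the double bond between C-4 and C-5; a fluoro group at C-2.
The name is 2-fluorodec-4-ene.

2-fluorodec-4-ene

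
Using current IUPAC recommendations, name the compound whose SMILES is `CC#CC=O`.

The longest chain bearing the –CHO group and the multiple bond is 4 carbons long (butane).
The highest-priority functional group is an aldehyde (terminal –CHO), so the name ends in -al.
The chain contains a C≡C triple bond, so the unsaturation ending is -yne.
Choose the numbering such that the aldehyde carbon is C-1 by definition.
With this numbering: the triple bond between C-2 and C-3.
Assembling the pieces gives but-2-ynal.

but-2-ynal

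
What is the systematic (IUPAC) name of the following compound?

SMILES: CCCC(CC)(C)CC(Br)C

The longest continuous carbon chain has 7 atoms, so the parent hydride is heptane.
The numbering direction is chosen so that the substituent locant set {2,4,4} is lower than {4,4,6} at the first point of difference.
That gives a bromo group at C-2; an ethyl group at C-4; a methyl group at C-4.
Prefixes are listed alphabetically: bromo, ethyl, methyl.
Assembling the pieces gives 2-bromo-4-ethyl-4-methylheptane.

2-bromo-4-ethyl-4-methylheptane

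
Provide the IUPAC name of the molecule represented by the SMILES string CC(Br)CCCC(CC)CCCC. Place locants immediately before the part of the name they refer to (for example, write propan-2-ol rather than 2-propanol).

2-bromo-6-ethyldecane

The parent chain contains 10 carbons (decane).
The numbering direction is chosen so that the substituent locant set {2,6} is lower than {5,9} at the first point of difference.
This places a bromo group at C-2; an ethyl group at C-6.
Prefixes are listed alphabetically: bromo, ethyl.
Assembling the pieces gives 2-bromo-6-ethyldecane.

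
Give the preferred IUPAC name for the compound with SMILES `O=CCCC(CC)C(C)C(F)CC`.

The longest chain bearing the –CHO group is 8 carbons long (octane).
The principal characteristic group is an aldehyde (terminal –CHO), named with the suffix -al.
Choose the numbering such that the aldehyde carbon is C-1 by definition.
With this numbering: an ethyl group at C-4; a fluoro group at C-6; a methyl group at C-5.
Substituent prefixes are cited in alphabetical order (multiplying prefixes like di-/tri- are ignored for ordering).
Assembling the pieces gives 4-ethyl-6-fluoro-5-methyloctanal.

4-ethyl-6-fluoro-5-methyloctanal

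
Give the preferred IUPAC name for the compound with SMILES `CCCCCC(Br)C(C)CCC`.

The parent chain contains 10 carbons (decane).
Number the chain so that the substituent locant set {4,5} is lower than {6,7} at the first point of difference.
That gives a bromo group at C-5; a methyl group at C-4.
Prefixes are listed alphabetically: bromo, methyl.
Assembling the pieces gives 5-bromo-4-methyldecane.

5-bromo-4-methyldecane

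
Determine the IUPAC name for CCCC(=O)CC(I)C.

2-iodoheptan-4-one

Counting along the main chain through the carbonyl gives 7 carbons: the parent is heptane.
The principal characteristic group is a ketone (C=O on an internal carbon), named with the suffix -one.
Number the chain so that the substituent locant set {2} is lower than {6} at the first point of difference.
This places the carbonyl at C-4; an iodo group at C-2.
The name is 2-iodoheptan-4-one.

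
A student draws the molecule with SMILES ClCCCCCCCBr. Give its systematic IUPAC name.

1-bromo-7-chloroheptane

The longest carbon chain is 7 atoms: the parent is heptane.
Choose the numbering such that the locant sets are identical either way, so the alphabetically earlier bromo substituent takes the lower locant (1 rather than 7).
That gives a bromo group at C-1; a chloro group at C-7.
Prefixes are listed alphabetically: bromo, chloro.
The name is 1-bromo-7-chloroheptane.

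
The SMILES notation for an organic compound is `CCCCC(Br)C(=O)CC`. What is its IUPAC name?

4-bromooctan-3-one

The longest carbon chain that includes the carbonyl has 8 carbons, so the parent hydride is octane.
The highest-priority functional group is a ketone (C=O on an internal carbon), so the name ends in -one.
Choose the numbering such that numbering from this end puts the carbonyl group at C-3 rather than C-6.
That gives the carbonyl at C-3; a bromo group at C-4.
Assembling the pieces gives 4-bromooctan-3-one.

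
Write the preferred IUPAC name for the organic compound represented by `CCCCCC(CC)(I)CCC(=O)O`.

4-ethyl-4-iodononanoic acid

The longest carbon chain that includes the –COOH group has 9 carbons, so the parent hydride is nonane.
A carboxylic acid (terminal –COOH) is the principal characteristic group, giving the suffix -oic acid.
The numbering direction is chosen so that the carboxylic acid carbon is C-1 by definition.
That gives an ethyl group at C-4; an iodo group at C-4.
Substituent prefixes are cited in alphabetical order (multiplying prefixes like di-/tri- are ignored for ordering).
Assembling the pieces gives 4-ethyl-4-iodononanoic acid.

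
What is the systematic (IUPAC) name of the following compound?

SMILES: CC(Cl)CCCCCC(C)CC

2-chloro-8-methyldecane

The longest carbon chain is 10 atoms: the parent is decane.
Number the chain so that the substituent locant set {2,8} is lower than {3,9} at the first point of difference.
That gives a chloro group at C-2; a methyl group at C-8.
The substituents are ordered alphabetically, ignoring any di-/tri- multipliers.
Assembling the pieces gives 2-chloro-8-methyldecane.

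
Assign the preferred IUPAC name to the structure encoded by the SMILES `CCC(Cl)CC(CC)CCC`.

3-chloro-5-ethyloctane

The longest continuous carbon chain has 8 atoms, so the parent hydride is octane.
Number the chain so that the substituent locant set {3,5} is lower than {4,6} at the first point of difference.
With this numbering: a chloro group at C-3; an ethyl group at C-5.
Prefixes are listed alphabetically: chloro, ethyl.
The name is 3-chloro-5-ethyloctane.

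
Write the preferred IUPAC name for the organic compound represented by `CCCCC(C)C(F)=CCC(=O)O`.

4-fluoro-5-methylnon-3-enoic acid

The longest carbon chain that includes the –COOH group and the multiple bond has 9 carbons, so the parent hydride is nonane.
The highest-priority functional group is a carboxylic acid (terminal –COOH), so the name ends in -oic acid.
The chain contains a C=C double bond, so the unsaturation ending is -ene.
Choose the numbering such that the carboxylic acid carbon is C-1 by definition.
This places the double bond between C-3 and C-4; a fluoro group at C-4; a methyl group at C-5.
The substituents are ordered alphabetically, ignoring any di-/tri- multipliers.
Assembling the pieces gives 4-fluoro-5-methylnon-3-enoic acid.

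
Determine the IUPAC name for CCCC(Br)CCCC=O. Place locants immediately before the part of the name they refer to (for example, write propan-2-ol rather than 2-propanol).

The longest carbon chain that includes the –CHO group has 8 carbons, so the parent hydride is octane.
An aldehyde (terminal –CHO) is the principal characteristic group, giving the suffix -al.
Choose the numbering such that the aldehyde carbon is C-1 by definition.
This places a bromo group at C-5.
Assembling the pieces gives 5-bromooctanal.

5-bromooctanal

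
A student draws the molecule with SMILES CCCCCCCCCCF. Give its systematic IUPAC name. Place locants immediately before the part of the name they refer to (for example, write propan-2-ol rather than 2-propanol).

The longest carbon chain is 10 atoms: the parent is decane.
The numbering direction is chosen so that the substituent locant set {1} is lower than {10} at the first point of difference.
That gives a fluoro group at C-1.
The name is 1-fluorodecane.

1-fluorodecane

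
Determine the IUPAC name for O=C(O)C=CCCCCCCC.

dec-2-enoic acid

The longest carbon chain that includes the –COOH group and the multiple bond has 10 carbons, so the parent hydride is decane.
The highest-priority functional group is a carboxylic acid (terminal –COOH), so the name ends in -oic acid.
A C=C double bond in the chain gives the infix -ene-.
Choose the numbering such that the carboxylic acid carbon is C-1 by definition.
That gives the double bond between C-2 and C-3.
Putting it together: dec-2-enoic acid.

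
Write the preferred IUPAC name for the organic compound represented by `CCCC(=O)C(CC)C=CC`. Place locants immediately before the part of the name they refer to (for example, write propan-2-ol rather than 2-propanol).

Counting along the main chain through the carbonyl and the multiple bond gives 8 carbons: the parent is octane.
The highest-priority functional group is a ketone (C=O on an internal carbon), so the name ends in -one.
There is one C=C double bond, indicated by the ending -ene.
Number the chain so that numbering from this end puts the carbonyl group at C-4 rather than C-5.
That gives the carbonyl at C-4; the double bond between C-6 and C-7; an ethyl group at C-5.
Putting it together: 5-ethyloct-6-en-4-one.

5-ethyloct-6-en-4-one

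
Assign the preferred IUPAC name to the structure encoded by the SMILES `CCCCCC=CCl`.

Counting along the main chain through the multiple bond gives 7 carbons: the parent is heptane.
There is one C=C double bond, indicated by the ending -ene.
The numbering direction is chosen so that numbering from this end puts the double bond at C-1 rather than C-6.
This places the double bond between C-1 and C-2; a chloro group at C-1.
Assembling the pieces gives 1-chlorohept-1-ene.

1-chlorohept-1-ene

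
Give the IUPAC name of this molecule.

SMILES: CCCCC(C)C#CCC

The longest chain bearing the multiple bond is 9 carbons long (nonane).
A C≡C triple bond in the chain gives the infix -yne-.
The numbering direction is chosen so that numbering from this end puts the triple bond at C-3 rather than C-6.
That gives the triple bond between C-3 and C-4; a methyl group at C-5.
The name is 5-methylnon-3-yne.

5-methylnon-3-yne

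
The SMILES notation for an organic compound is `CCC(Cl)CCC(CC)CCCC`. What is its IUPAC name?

The parent chain contains 10 carbons (decane).
Choose the numbering such that the substituent locant set {3,6} is lower than {5,8} at the first point of difference.
With this numbering: a chloro group at C-3; an ethyl group at C-6.
The substituents are ordered alphabetically, ignoring any di-/tri- multipliers.
Putting it together: 3-chloro-6-ethyldecane.

3-chloro-6-ethyldecane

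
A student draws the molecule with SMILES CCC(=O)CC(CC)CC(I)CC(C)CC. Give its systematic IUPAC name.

5-ethyl-7-iodo-9-methylundecan-3-one

Counting along the main chain through the carbonyl gives 11 carbons: the parent is undecane.
A ketone (C=O on an internal carbon) is the principal characteristic group, giving the suffix -one.
Choose the numbering such that numbering from this end puts the carbonyl group at C-3 rather than C-9.
With this numbering: the carbonyl at C-3; an ethyl group at C-5; an iodo group at C-7; a methyl group at C-9.
The substituents are ordered alphabetically, ignoring any di-/tri- multipliers.
Assembling the pieces gives 5-ethyl-7-iodo-9-methylundecan-3-one.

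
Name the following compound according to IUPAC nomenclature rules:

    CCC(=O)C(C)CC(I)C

The longest carbon chain that includes the carbonyl has 7 carbons, so the parent hydride is heptane.
The highest-priority functional group is a ketone (C=O on an internal carbon), so the name ends in -one.
Choose the numbering such that numbering from this end puts the carbonyl group at C-3 rather than C-5.
That gives the carbonyl at C-3; an iodo group at C-6; a methyl group at C-4.
Substituent prefixes are cited in alphabetical order (multiplying prefixes like di-/tri- are ignored for ordering).
Assembling the pieces gives 6-iodo-4-methylheptan-3-one.

6-iodo-4-methylheptan-3-one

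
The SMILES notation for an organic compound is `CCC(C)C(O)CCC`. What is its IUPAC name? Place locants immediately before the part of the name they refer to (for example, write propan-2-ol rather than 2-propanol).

3-methylheptan-4-ol

The longest chain bearing the –OH group is 7 carbons long (heptane).
The principal characteristic group is an alcohol (–OH), named with the suffix -ol.
The numbering direction is chosen so that the substituent locant set {3} is lower than {5} at the first point of difference.
That gives the hydroxyl at C-4; a methyl group at C-3.
Assembling the pieces gives 3-methylheptan-4-ol.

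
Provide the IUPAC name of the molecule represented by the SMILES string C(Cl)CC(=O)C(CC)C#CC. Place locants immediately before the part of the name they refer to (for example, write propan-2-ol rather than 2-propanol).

The longest carbon chain that includes the carbonyl and the multiple bond has 7 carbons, so the parent hydride is heptane.
The highest-priority functional group is a ketone (C=O on an internal carbon), so the name ends in -one.
A C≡C triple bond in the chain gives the infix -yne-.
Number the chain so that numbering from this end puts the carbonyl group at C-3 rather than C-5.
That gives the carbonyl at C-3; the triple bond between C-5 and C-6; a chloro group at C-1; an ethyl group at C-4.
Substituent prefixes are cited in alphabetical order (multiplying prefixes like di-/tri- are ignored for ordering).
Putting it together: 1-chloro-4-ethylhept-5-yn-3-one.

1-chloro-4-ethylhept-5-yn-3-one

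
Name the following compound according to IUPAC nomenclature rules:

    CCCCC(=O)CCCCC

Counting along the main chain through the carbonyl gives 10 carbons: the parent is decane.
The highest-priority functional group is a ketone (C=O on an internal carbon), so the name ends in -one.
The numbering direction is chosen so that numbering from this end puts the carbonyl group at C-5 rather than C-6.
With this numbering: the carbonyl at C-5.
Putting it together: decan-5-one.

decan-5-one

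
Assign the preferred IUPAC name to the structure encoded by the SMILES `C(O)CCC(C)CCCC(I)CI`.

Counting along the main chain through the –OH group gives 9 carbons: the parent is nonane.
The principal characteristic group is an alcohol (–OH), named with the suffix -ol.
The numbering direction is chosen so that numbering from this end puts the hydroxyl group at C-1 rather than C-9.
With this numbering: the hydroxyl at C-1; iodo groups at C-8 and C-9; a methyl group at C-4.
The substituents are ordered alphabetically, ignoring any di-/tri- multipliers.
Putting it together: 8,9-diiodo-4-methylnonan-1-ol.

8,9-diiodo-4-methylnonan-1-ol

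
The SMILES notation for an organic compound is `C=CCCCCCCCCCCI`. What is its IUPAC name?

Counting along the main chain through the multiple bond gives 12 carbons: the parent is dodecane.
There is one C=C double bond, indicated by the ending -ene.
Number the chain so that numbering from this end puts the double bond at C-1 rather than C-11.
This places the double bond between C-1 and C-2; an iodo group at C-12.
Assembling the pieces gives 12-iodododec-1-ene.

12-iodododec-1-ene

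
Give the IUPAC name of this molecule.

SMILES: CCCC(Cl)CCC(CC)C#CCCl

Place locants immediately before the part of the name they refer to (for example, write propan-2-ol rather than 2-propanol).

1,7-dichloro-4-ethyldec-2-yne

Counting along the main chain through the multiple bond gives 10 carbons: the parent is decane.
There is one C≡C triple bond, indicated by the ending -yne.
The numbering direction is chosen so that numbering from this end puts the triple bond at C-2 rather than C-8.
With this numbering: the triple bond between C-2 and C-3; chloro groups at C-1 and C-7; an ethyl group at C-4.
The substituents are ordered alphabetically, ignoring any di-/tri- multipliers.
Assembling the pieces gives 1,7-dichloro-4-ethyldec-2-yne.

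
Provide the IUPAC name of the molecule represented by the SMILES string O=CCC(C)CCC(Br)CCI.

Counting along the main chain through the –CHO group gives 8 carbons: the parent is octane.
The highest-priority functional group is an aldehyde (terminal –CHO), so the name ends in -al.
The numbering direction is chosen so that the aldehyde carbon is C-1 by definition.
That gives a bromo group at C-6; an iodo group at C-8; a methyl group at C-3.
The substituents are ordered alphabetically, ignoring any di-/tri- multipliers.
The name is 6-bromo-8-iodo-3-methyloctanal.

6-bromo-8-iodo-3-methyloctanal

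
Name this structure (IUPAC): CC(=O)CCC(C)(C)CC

5,5-dimethylheptan-2-one

Counting along the main chain through the carbonyl gives 7 carbons: the parent is heptane.
The principal characteristic group is a ketone (C=O on an internal carbon), named with the suffix -one.
The numbering direction is chosen so that numbering from this end puts the carbonyl group at C-2 rather than C-6.
With this numbering: the carbonyl at C-2; two methyl groups at C-5.
The name is 5,5-dimethylheptan-2-one.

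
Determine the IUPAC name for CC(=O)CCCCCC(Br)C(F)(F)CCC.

The longest carbon chain that includes the carbonyl has 12 carbons, so the parent hydride is dodecane.
The principal characteristic group is a ketone (C=O on an internal carbon), named with the suffix -one.
Number the chain so that numbering from this end puts the carbonyl group at C-2 rather than C-11.
That gives the carbonyl at C-2; a bromo group at C-8; two fluoro groups at C-9.
Prefixes are listed alphabetically: bromo, fluoro.
The name is 8-bromo-9,9-difluorododecan-2-one.

8-bromo-9,9-difluorododecan-2-one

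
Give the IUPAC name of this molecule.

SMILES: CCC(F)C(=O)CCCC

The longest chain bearing the carbonyl is 8 carbons long (octane).
The highest-priority functional group is a ketone (C=O on an internal carbon), so the name ends in -one.
Number the chain so that numbering from this end puts the carbonyl group at C-4 rather than C-5.
This places the carbonyl at C-4; a fluoro group at C-3.
Assembling the pieces gives 3-fluorooctan-4-one.

3-fluorooctan-4-one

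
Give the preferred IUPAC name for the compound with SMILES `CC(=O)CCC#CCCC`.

non-5-yn-2-one

The longest chain bearing the carbonyl and the multiple bond is 9 carbons long (nonane).
The highest-priority functional group is a ketone (C=O on an internal carbon), so the name ends in -one.
A C≡C triple bond in the chain gives the infix -yne-.
The numbering direction is chosen so that numbering from this end puts the carbonyl group at C-2 rather than C-8.
With this numbering: the carbonyl at C-2; the triple bond between C-5 and C-6.
The name is non-5-yn-2-one.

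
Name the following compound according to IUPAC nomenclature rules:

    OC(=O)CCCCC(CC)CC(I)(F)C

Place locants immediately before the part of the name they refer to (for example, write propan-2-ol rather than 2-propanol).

6-ethyl-8-fluoro-8-iodononanoic acid

Counting along the main chain through the –COOH group gives 9 carbons: the parent is nonane.
A carboxylic acid (terminal –COOH) is the principal characteristic group, giving the suffix -oic acid.
Choose the numbering such that the carboxylic acid carbon is C-1 by definition.
This places an ethyl group at C-6; a fluoro group at C-8; an iodo group at C-8.
The substituents are ordered alphabetically, ignoring any di-/tri- multipliers.
The name is 6-ethyl-8-fluoro-8-iodononanoic acid.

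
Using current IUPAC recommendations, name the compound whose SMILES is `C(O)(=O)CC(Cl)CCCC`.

The longest carbon chain that includes the –COOH group has 7 carbons, so the parent hydride is heptane.
The principal characteristic group is a carboxylic acid (terminal –COOH), named with the suffix -oic acid.
Number the chain so that the carboxylic acid carbon is C-1 by definition.
This places a chloro group at C-3.
Assembling the pieces gives 3-chloroheptanoic acid.

3-chloroheptanoic acid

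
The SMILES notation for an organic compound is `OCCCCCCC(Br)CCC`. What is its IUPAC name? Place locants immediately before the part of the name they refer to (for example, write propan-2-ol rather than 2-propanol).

Counting along the main chain through the –OH group gives 10 carbons: the parent is decane.
The highest-priority functional group is an alcohol (–OH), so the name ends in -ol.
Choose the numbering such that numbering from this end puts the hydroxyl group at C-1 rather than C-10.
With this numbering: the hydroxyl at C-1; a bromo group at C-7.
The name is 7-bromodecan-1-ol.

7-bromodecan-1-ol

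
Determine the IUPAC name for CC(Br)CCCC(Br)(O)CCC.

4,8-dibromononan-4-ol

Counting along the main chain through the –OH group gives 9 carbons: the parent is nonane.
The principal characteristic group is an alcohol (–OH), named with the suffix -ol.
The numbering direction is chosen so that numbering from this end puts the hydroxyl group at C-4 rather than C-6.
This places the hydroxyl at C-4; bromo groups at C-4 and C-8.
Assembling the pieces gives 4,8-dibromononan-4-ol.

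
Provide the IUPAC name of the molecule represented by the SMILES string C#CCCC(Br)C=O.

The longest carbon chain that includes the –CHO group and the multiple bond has 6 carbons, so the parent hydride is hexane.
An aldehyde (terminal –CHO) is the principal characteristic group, giving the suffix -al.
There is one C≡C triple bond, indicated by the ending -yne.
Number the chain so that the aldehyde carbon is C-1 by definition.
That gives the triple bond between C-5 and C-6; a bromo group at C-2.
Putting it together: 2-bromohex-5-ynal.

2-bromohex-5-ynal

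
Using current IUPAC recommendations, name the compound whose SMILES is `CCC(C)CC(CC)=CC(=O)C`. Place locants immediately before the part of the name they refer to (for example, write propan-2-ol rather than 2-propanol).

4-ethyl-6-methyloct-3-en-2-one

The longest carbon chain that includes the carbonyl and the multiple bond has 8 carbons, so the parent hydride is octane.
The principal characteristic group is a ketone (C=O on an internal carbon), named with the suffix -one.
The chain contains a C=C double bond, so the unsaturation ending is -ene.
Choose the numbering such that numbering from this end puts the carbonyl group at C-2 rather than C-7.
That gives the carbonyl at C-2; the double bond between C-3 and C-4; an ethyl group at C-4; a methyl group at C-6.
The substituents are ordered alphabetically, ignoring any di-/tri- multipliers.
Assembling the pieces gives 4-ethyl-6-methyloct-3-en-2-one.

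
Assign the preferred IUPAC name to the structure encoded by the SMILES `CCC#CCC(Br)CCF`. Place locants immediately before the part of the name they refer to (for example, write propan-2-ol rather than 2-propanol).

Counting along the main chain through the multiple bond gives 8 carbons: the parent is octane.
There is one C≡C triple bond, indicated by the ending -yne.
The numbering direction is chosen so that numbering from this end puts the triple bond at C-3 rather than C-5.
This places the triple bond between C-3 and C-4; a bromo group at C-6; a fluoro group at C-8.
Substituent prefixes are cited in alphabetical order (multiplying prefixes like di-/tri- are ignored for ordering).
Assembling the pieces gives 6-bromo-8-fluorooct-3-yne.

6-bromo-8-fluorooct-3-yne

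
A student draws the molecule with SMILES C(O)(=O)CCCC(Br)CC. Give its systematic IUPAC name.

The longest chain bearing the –COOH group is 7 carbons long (heptane).
The principal characteristic group is a carboxylic acid (terminal –COOH), named with the suffix -oic acid.
The numbering direction is chosen so that the carboxylic acid carbon is C-1 by definition.
This places a bromo group at C-5.
Putting it together: 5-bromoheptanoic acid.

5-bromoheptanoic acid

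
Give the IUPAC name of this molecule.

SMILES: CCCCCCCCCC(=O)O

Counting along the main chain through the –COOH group gives 10 carbons: the parent is decane.
A carboxylic acid (terminal –COOH) is the principal characteristic group, giving the suffix -oic acid.
The numbering direction is chosen so that the carboxylic acid carbon is C-1 by definition.
Putting it together: decanoic acid.

decanoic acid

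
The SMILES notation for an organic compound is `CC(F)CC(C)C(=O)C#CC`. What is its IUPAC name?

The longest carbon chain that includes the carbonyl and the multiple bond has 8 carbons, so the parent hydride is octane.
The principal characteristic group is a ketone (C=O on an internal carbon), named with the suffix -one.
There is one C≡C triple bond, indicated by the ending -yne.
Number the chain so that numbering from this end puts the carbonyl group at C-4 rather than C-5.
This places the carbonyl at C-4; the triple bond between C-2 and C-3; a fluoro group at C-7; a methyl group at C-5.
Substituent prefixes are cited in alphabetical order (multiplying prefixes like di-/tri- are ignored for ordering).
Putting it together: 7-fluoro-5-methyloct-2-yn-4-one.

7-fluoro-5-methyloct-2-yn-4-one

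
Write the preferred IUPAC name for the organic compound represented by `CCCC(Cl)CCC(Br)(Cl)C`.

The longest continuous carbon chain has 8 atoms, so the parent hydride is octane.
Number the chain so that the substituent locant set {2,2,5} is lower than {4,7,7} at the first point of difference.
This places a bromo group at C-2; chloro groups at C-2 and C-5.
The substituents are ordered alphabetically, ignoring any di-/tri- multipliers.
The name is 2-bromo-2,5-dichlorooctane.

2-bromo-2,5-dichlorooctane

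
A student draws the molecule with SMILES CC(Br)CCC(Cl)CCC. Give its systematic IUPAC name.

2-bromo-5-chlorooctane

The longest continuous carbon chain has 8 atoms, so the parent hydride is octane.
The numbering direction is chosen so that the substituent locant set {2,5} is lower than {4,7} at the first point of difference.
This places a bromo group at C-2; a chloro group at C-5.
The substituents are ordered alphabetically, ignoring any di-/tri- multipliers.
Assembling the pieces gives 2-bromo-5-chlorooctane.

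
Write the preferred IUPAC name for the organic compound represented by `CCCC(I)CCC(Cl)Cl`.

The parent chain contains 7 carbons (heptane).
The numbering direction is chosen so that the substituent locant set {1,1,4} is lower than {4,7,7} at the first point of difference.
With this numbering: two chloro groups at C-1; an iodo group at C-4.
The substituents are ordered alphabetically, ignoring any di-/tri- multipliers.
The name is 1,1-dichloro-4-iodoheptane.

1,1-dichloro-4-iodoheptane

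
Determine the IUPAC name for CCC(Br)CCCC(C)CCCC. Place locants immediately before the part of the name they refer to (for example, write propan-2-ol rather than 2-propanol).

The longest continuous carbon chain has 11 atoms, so the parent hydride is undecane.
Number the chain so that the substituent locant set {3,7} is lower than {5,9} at the first point of difference.
That gives a bromo group at C-3; a methyl group at C-7.
The substituents are ordered alphabetically, ignoring any di-/tri- multipliers.
The name is 3-bromo-7-methylundecane.

3-bromo-7-methylundecane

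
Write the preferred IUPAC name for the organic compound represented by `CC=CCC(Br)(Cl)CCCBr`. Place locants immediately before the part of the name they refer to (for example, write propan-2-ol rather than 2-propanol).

Counting along the main chain through the multiple bond gives 8 carbons: the parent is octane.
A C=C double bond in the chain gives the infix -ene-.
Number the chain so that numbering from this end puts the double bond at C-2 rather than C-6.
With this numbering: the double bond between C-2 and C-3; bromo groups at C-5 and C-8; a chloro group at C-5.
Substituent prefixes are cited in alphabetical order (multiplying prefixes like di-/tri- are ignored for ordering).
Putting it together: 5,8-dibromo-5-chlorooct-2-ene.

5,8-dibromo-5-chlorooct-2-ene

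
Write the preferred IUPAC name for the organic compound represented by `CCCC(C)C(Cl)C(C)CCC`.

5-chloro-4,6-dimethylnonane

The longest carbon chain is 9 atoms: the parent is nonane.
The molecule is symmetric, so either numbering direction gives the same locants.
With this numbering: a chloro group at C-5; methyl groups at C-4 and C-6.
The substituents are ordered alphabetically, ignoring any di-/tri- multipliers.
The name is 5-chloro-4,6-dimethylnonane.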